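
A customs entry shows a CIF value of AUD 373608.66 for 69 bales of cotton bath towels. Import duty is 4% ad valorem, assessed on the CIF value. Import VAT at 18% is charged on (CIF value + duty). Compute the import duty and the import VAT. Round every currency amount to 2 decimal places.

Import duty: AUD 14944.35; import VAT: AUD 69939.54

Import duty = 373608.66 × 4% = 14944.35
VAT base = CIF + duty = 373608.66 + 14944.35 = 388553.01
Import VAT = 388553.01 × 18% = 69939.54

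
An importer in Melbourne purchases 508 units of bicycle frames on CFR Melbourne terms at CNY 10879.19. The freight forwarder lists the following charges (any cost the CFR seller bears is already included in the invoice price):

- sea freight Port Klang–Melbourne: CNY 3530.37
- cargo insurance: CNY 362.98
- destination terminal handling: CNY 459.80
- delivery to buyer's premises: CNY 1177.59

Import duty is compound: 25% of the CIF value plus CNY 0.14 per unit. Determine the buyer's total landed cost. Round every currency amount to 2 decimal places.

CFR: the seller pays costs through ocean freight to the destination port, but not insurance.
Already in the invoice (seller's account under CFR): freight — exclude.
CIF value = CFR price + insurance = 10879.19 + 362.98 = 11242.17
Ad valorem component: 11242.17 × 25% = 2810.54
Specific component: 508 × 0.14 = 71.12
Import duty = 2810.54 + 71.12 = 2881.66
Buyer bears: insurance 362.98 + destination terminal 459.80 + delivery 1177.59 + duty 2881.66 = 4882.03
Landed cost = invoice 10879.19 + 4882.03 = 15761.22

Total landed cost: CNY 15761.22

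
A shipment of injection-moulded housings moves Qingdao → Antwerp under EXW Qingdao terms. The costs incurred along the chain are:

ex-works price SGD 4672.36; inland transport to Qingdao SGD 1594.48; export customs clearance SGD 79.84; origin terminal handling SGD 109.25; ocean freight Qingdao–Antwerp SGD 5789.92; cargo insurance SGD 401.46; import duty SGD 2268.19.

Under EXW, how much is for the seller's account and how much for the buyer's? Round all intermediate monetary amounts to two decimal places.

Seller: SGD 4672.36; buyer: SGD 10243.14

EXW: the seller makes goods available at their premises; the buyer bears all onward costs.
Seller's account: goods 4672.36 = 4672.36
Buyer's account: inland to port 1594.48 + export clearance 79.84 + origin terminal 109.25 + freight 5789.92 + insurance 401.46 + duty 2268.19 = 10243.14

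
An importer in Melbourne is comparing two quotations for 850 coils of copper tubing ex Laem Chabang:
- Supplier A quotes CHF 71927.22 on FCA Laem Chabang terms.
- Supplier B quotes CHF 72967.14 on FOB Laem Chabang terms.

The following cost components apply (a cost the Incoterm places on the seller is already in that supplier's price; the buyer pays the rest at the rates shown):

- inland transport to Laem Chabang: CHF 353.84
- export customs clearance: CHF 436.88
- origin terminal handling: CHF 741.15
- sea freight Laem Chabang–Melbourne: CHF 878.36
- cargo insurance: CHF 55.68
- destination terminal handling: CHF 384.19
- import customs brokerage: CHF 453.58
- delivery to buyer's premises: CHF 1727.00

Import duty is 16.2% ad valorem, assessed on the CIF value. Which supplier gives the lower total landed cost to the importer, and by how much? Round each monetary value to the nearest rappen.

Supplier A is cheaper by CHF 347.17

Supplier A (FCA):
CIF value = FCA price + origin terminal + freight + insurance = 71927.22 + 741.15 + 878.36 + 55.68 = 73602.41
Import duty = 73602.41 × 16.2% = 11923.59
Buyer bears (A): 741.15 + 878.36 + 55.68 + 384.19 + 453.58 + 1727.00 = 4239.96
Landed cost (A) = invoice 71927.22 + 4239.96 + duty 11923.59 = 88090.77
Supplier B (FOB):
CIF value = FOB price + freight + insurance = 72967.14 + 878.36 + 55.68 = 73901.18
Import duty = 73901.18 × 16.2% = 11971.99
Buyer bears (B): 878.36 + 55.68 + 384.19 + 453.58 + 1727.00 = 3498.81
Landed cost (B) = invoice 72967.14 + 3498.81 + duty 11971.99 = 88437.94
Difference = |88090.77 − 88437.94| = 347.17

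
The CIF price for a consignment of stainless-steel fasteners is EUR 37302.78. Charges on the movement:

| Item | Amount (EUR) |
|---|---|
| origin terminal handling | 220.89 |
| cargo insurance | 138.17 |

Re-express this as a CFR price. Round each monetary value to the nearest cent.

Not relevant to the conversion: origin terminal — on the seller under both CIF and CFR; already in the CIF price and stays in the CFR price.
From CIF to CFR, the seller no longer bears: insurance.
CFR price = 37302.78 − 138.17 = 37164.61

CFR price: EUR 37164.61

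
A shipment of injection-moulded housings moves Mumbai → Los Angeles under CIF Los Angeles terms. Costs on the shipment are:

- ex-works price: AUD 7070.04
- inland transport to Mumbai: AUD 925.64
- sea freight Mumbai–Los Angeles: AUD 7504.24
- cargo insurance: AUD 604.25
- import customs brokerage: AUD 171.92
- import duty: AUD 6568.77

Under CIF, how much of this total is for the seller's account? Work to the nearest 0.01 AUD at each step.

Seller's account: AUD 16104.17

CIF: the seller pays costs through ocean freight and marine insurance to the destination port.
Seller's account: goods 7070.04 + inland to port 925.64 + freight 7504.24 + insurance 604.25 = 16104.17
Buyer's account: brokerage 171.92 + duty 6568.77 = 6740.69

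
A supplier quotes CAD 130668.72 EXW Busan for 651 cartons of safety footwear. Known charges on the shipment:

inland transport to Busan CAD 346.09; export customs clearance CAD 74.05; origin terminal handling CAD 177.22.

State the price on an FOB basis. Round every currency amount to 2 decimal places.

FOB price: CAD 131266.08

From EXW to FOB, the seller additionally bears: inland to port, export clearance, origin terminal.
FOB price = 130668.72 + 346.09 + 74.05 + 177.22 = 131266.08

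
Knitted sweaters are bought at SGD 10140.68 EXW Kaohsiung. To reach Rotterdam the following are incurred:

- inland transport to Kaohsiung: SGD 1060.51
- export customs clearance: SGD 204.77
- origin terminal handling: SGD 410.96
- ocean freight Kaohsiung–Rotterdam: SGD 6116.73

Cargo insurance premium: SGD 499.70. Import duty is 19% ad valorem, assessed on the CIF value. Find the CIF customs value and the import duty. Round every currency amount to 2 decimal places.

CIF = EXW price + pre-shipment costs + freight + insurance
CIF = 10140.68 + 1060.51 + 204.77 + 410.96 + 6116.73 + 499.70 = 18433.35
Import duty = 18433.35 × 19% = 3502.34

CIF value: SGD 18433.35; import duty: SGD 3502.34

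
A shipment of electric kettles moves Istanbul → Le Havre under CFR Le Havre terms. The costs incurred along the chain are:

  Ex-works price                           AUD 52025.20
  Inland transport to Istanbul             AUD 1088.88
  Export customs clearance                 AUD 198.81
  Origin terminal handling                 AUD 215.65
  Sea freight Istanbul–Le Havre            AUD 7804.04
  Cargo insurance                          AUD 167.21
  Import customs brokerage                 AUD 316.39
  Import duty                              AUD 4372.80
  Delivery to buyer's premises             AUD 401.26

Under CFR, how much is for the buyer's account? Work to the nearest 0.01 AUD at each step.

Buyer's account: AUD 5257.66

CFR: the seller pays costs through ocean freight to the destination port, but not insurance.
Seller's account: goods 52025.20 + inland to port 1088.88 + export clearance 198.81 + origin terminal 215.65 + freight 7804.04 = 61332.58
Buyer's account: insurance 167.21 + brokerage 316.39 + duty 4372.80 + delivery 401.26 = 5257.66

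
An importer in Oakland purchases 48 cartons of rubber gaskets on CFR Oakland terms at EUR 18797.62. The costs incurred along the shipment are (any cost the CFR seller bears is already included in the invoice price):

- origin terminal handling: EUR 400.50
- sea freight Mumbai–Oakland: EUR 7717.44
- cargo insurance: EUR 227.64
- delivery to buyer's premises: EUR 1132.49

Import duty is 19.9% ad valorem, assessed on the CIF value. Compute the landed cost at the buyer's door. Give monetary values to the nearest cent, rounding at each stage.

CFR: the seller pays costs through ocean freight to the destination port, but not insurance.
Already in the invoice (seller's account under CFR): origin terminal, freight — exclude.
CIF value = CFR price + insurance = 18797.62 + 227.64 = 19025.26
Import duty = 19025.26 × 19.9% = 3786.03
Buyer bears: insurance 227.64 + delivery 1132.49 + duty 3786.03 = 5146.16
Landed cost = invoice 18797.62 + 5146.16 = 23943.78

Total landed cost: EUR 23943.78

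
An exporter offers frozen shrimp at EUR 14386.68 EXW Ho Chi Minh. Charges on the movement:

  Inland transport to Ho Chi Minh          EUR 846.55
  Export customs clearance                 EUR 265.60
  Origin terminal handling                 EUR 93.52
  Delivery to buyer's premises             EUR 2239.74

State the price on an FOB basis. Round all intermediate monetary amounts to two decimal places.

Not relevant to the conversion: delivery — on the buyer under both terms; not part of either seller's price.
From EXW to FOB, the seller additionally bears: inland to port, export clearance, origin terminal.
FOB price = 14386.68 + 846.55 + 265.60 + 93.52 = 15592.35

FOB price: EUR 15592.35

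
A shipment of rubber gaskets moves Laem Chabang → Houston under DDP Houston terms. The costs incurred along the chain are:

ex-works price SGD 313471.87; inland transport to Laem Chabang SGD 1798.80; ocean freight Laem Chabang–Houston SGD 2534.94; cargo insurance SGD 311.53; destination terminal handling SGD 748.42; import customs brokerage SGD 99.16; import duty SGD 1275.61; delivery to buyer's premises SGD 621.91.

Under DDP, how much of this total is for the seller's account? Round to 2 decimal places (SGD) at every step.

DDP: the seller bears all costs including import duty.
Seller's account: goods 313471.87 + inland to port 1798.80 + freight 2534.94 + insurance 311.53 + destination terminal 748.42 + brokerage 99.16 + duty 1275.61 + delivery 621.91 = 320862.24
Buyer's account: 0.00

Seller's account: SGD 320862.24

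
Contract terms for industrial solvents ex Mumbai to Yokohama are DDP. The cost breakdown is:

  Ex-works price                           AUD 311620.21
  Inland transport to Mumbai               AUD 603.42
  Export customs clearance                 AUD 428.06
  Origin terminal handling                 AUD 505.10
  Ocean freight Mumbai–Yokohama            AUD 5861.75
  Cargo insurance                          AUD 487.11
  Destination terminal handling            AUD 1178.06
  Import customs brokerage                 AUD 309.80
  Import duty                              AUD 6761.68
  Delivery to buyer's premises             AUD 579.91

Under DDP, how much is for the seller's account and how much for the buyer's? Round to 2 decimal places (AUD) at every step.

Seller: AUD 328335.10; buyer: AUD 0.00

DDP: the seller bears all costs including import duty.
Seller's account: goods 311620.21 + inland to port 603.42 + export clearance 428.06 + origin terminal 505.10 + freight 5861.75 + insurance 487.11 + destination terminal 1178.06 + brokerage 309.80 + duty 6761.68 + delivery 579.91 = 328335.10
Buyer's account: 0.00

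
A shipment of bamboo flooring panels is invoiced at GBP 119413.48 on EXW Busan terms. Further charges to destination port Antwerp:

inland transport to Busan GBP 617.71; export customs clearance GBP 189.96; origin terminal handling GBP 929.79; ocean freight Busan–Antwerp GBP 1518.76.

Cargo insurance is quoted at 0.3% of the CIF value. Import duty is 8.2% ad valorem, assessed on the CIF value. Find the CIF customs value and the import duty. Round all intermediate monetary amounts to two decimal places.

CIF value: GBP 123038.82; import duty: GBP 10089.18

Let C be the CIF value. C = EXW price + pre-shipment costs + freight + 0.3% × C
C − 0.3% × C = 119413.48 + 617.71 + 189.96 + 929.79 + 1518.76
0.997 × C = 122669.70
C = 122669.70 / 0.997 = 123038.82
Insurance premium = 0.3% × 123038.82 = 369.12
Import duty = 123038.82 × 8.2% = 10089.18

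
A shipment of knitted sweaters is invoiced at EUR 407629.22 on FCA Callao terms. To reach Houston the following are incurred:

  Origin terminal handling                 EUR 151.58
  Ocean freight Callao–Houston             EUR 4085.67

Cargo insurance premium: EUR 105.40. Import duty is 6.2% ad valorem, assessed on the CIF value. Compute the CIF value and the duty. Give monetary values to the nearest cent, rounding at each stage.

CIF value: EUR 411971.87; import duty: EUR 25542.26

CIF = FCA price + pre-shipment costs + freight + insurance
CIF = 407629.22 + 151.58 + 4085.67 + 105.40 = 411971.87
Import duty = 411971.87 × 6.2% = 25542.26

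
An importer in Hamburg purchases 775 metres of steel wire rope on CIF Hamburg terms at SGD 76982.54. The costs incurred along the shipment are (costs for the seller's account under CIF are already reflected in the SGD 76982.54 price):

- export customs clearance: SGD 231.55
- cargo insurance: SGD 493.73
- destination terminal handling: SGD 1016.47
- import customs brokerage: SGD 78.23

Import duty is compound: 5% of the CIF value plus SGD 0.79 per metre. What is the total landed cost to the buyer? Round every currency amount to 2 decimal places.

Total landed cost: SGD 82538.62

CIF: the seller pays costs through ocean freight and marine insurance to the destination port.
Already in the invoice (seller's account under CIF): export clearance, insurance — exclude.
The CIF price already equals the CIF value: 76982.54
Ad valorem component: 76982.54 × 5% = 3849.13
Specific component: 775 × 0.79 = 612.25
Import duty = 3849.13 + 612.25 = 4461.38
Buyer bears: destination terminal 1016.47 + brokerage 78.23 + duty 4461.38 = 5556.08
Landed cost = invoice 76982.54 + 5556.08 = 82538.62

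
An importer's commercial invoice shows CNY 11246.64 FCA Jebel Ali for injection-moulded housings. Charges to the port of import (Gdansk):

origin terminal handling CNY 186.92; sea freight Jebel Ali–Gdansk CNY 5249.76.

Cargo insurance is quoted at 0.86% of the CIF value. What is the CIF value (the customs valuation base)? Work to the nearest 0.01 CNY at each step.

Let C be the CIF value. C = FCA price + pre-shipment costs + freight + 0.86% × C
C − 0.86% × C = 11246.64 + 186.92 + 5249.76
0.9914 × C = 16683.32
C = 16683.32 / 0.9914 = 16828.04
Insurance premium = 0.86% × 16828.04 = 144.72

CIF value: CNY 16828.04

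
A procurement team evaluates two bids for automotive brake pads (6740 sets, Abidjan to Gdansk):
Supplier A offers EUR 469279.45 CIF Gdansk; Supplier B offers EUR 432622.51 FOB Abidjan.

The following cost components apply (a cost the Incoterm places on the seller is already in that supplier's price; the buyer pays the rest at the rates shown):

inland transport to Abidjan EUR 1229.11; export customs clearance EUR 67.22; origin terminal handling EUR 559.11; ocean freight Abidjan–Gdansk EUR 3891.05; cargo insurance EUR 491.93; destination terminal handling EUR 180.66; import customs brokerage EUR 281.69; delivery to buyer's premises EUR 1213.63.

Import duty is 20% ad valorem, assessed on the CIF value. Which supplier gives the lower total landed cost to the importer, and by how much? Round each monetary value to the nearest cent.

Supplier A (CIF):
The CIF price already equals the CIF value: 469279.45
Import duty = 469279.45 × 20% = 93855.89
Buyer bears (A): 180.66 + 281.69 + 1213.63 = 1675.98
Landed cost (A) = invoice 469279.45 + 1675.98 + duty 93855.89 = 564811.32
Supplier B (FOB):
CIF value = FOB price + freight + insurance = 432622.51 + 3891.05 + 491.93 = 437005.49
Import duty = 437005.49 × 20% = 87401.10
Buyer bears (B): 3891.05 + 491.93 + 180.66 + 281.69 + 1213.63 = 6058.96
Landed cost (B) = invoice 432622.51 + 6058.96 + duty 87401.10 = 526082.57
Difference = |564811.32 − 526082.57| = 38728.75

Supplier B is cheaper by EUR 38728.75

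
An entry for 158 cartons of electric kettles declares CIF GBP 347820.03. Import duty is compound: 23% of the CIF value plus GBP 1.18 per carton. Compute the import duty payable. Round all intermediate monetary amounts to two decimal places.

Import duty: GBP 80185.05

Ad valorem component: 347820.03 × 23% = 79998.61
Specific component: 158 × 1.18 = 186.44
Import duty = 79998.61 + 186.44 = 80185.05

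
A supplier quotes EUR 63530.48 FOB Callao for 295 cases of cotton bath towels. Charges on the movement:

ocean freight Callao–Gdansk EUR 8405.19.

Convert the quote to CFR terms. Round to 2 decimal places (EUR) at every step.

From FOB to CFR, the seller additionally bears: freight.
CFR price = 63530.48 + 8405.19 = 71935.67

CFR price: EUR 71935.67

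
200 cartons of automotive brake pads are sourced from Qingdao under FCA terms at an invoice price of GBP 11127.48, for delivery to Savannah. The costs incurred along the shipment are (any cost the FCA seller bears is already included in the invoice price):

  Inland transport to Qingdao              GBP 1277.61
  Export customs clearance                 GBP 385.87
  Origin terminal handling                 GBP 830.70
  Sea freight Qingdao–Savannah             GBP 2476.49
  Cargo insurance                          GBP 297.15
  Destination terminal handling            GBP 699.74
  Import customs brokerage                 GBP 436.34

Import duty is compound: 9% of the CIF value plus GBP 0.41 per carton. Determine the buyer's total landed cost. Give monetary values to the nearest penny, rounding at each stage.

Total landed cost: GBP 17275.76

FCA: the seller delivers export-cleared goods to the carrier; the buyer bears costs from that point.
Already in the invoice (seller's account under FCA): inland to port, export clearance — exclude.
CIF value = FCA price + origin terminal + freight + insurance = 11127.48 + 830.70 + 2476.49 + 297.15 = 14731.82
Ad valorem component: 14731.82 × 9% = 1325.86
Specific component: 200 × 0.41 = 82.00
Import duty = 1325.86 + 82.00 = 1407.86
Buyer bears: origin terminal 830.70 + freight 2476.49 + insurance 297.15 + destination terminal 699.74 + brokerage 436.34 + duty 1407.86 = 6148.28
Landed cost = invoice 11127.48 + 6148.28 = 17275.76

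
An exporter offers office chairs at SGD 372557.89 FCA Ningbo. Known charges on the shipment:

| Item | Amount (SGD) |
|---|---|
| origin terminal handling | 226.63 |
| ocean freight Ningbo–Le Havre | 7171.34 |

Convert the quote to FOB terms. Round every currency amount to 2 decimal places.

Not relevant to the conversion: freight — on the buyer under both terms; not part of either seller's price.
From FCA to FOB, the seller additionally bears: origin terminal.
FOB price = 372557.89 + 226.63 = 372784.52

FOB price: SGD 372784.52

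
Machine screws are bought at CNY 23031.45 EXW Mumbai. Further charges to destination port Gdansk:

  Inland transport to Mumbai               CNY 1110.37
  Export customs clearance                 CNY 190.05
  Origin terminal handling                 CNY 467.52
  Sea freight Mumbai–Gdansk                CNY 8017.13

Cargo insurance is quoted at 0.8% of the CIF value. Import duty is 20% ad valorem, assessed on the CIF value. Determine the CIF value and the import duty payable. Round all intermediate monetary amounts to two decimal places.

CIF value: CNY 33081.17; import duty: CNY 6616.23

Let C be the CIF value. C = EXW price + pre-shipment costs + freight + 0.8% × C
C − 0.8% × C = 23031.45 + 1110.37 + 190.05 + 467.52 + 8017.13
0.992 × C = 32816.52
C = 32816.52 / 0.992 = 33081.17
Insurance premium = 0.8% × 33081.17 = 264.65
Import duty = 33081.17 × 20% = 6616.23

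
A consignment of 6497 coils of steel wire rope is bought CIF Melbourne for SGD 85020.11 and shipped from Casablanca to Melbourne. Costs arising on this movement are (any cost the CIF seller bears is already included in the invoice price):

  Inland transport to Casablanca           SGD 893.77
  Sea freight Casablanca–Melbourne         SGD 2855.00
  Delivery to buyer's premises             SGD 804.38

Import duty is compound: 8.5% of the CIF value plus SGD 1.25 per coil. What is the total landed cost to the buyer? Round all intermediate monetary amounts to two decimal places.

Total landed cost: SGD 101172.45

CIF: the seller pays costs through ocean freight and marine insurance to the destination port.
Already in the invoice (seller's account under CIF): inland to port, freight — exclude.
The CIF price already equals the CIF value: 85020.11
Ad valorem component: 85020.11 × 8.5% = 7226.71
Specific component: 6497 × 1.25 = 8121.25
Import duty = 7226.71 + 8121.25 = 15347.96
Buyer bears: delivery 804.38 + duty 15347.96 = 16152.34
Landed cost = invoice 85020.11 + 16152.34 = 101172.45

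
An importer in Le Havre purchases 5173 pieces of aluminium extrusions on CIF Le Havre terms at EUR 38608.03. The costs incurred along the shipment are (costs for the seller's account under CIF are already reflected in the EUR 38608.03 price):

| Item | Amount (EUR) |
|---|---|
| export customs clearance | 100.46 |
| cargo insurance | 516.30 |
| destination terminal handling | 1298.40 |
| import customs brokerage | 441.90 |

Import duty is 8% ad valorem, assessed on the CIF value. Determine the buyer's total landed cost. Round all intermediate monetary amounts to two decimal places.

CIF: the seller pays costs through ocean freight and marine insurance to the destination port.
Already in the invoice (seller's account under CIF): export clearance, insurance — exclude.
The CIF price already equals the CIF value: 38608.03
Import duty = 38608.03 × 8% = 3088.64
Buyer bears: destination terminal 1298.40 + brokerage 441.90 + duty 3088.64 = 4828.94
Landed cost = invoice 38608.03 + 4828.94 = 43436.97

Total landed cost: EUR 43436.97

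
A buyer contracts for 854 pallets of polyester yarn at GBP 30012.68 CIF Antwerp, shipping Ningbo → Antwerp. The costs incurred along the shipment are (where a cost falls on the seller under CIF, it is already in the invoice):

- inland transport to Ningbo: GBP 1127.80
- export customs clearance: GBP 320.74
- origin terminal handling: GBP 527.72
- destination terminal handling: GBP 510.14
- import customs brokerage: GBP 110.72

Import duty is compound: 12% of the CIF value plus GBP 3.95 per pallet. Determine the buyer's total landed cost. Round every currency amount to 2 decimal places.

CIF: the seller pays costs through ocean freight and marine insurance to the destination port.
Already in the invoice (seller's account under CIF): inland to port, export clearance, origin terminal — exclude.
The CIF price already equals the CIF value: 30012.68
Ad valorem component: 30012.68 × 12% = 3601.52
Specific component: 854 × 3.95 = 3373.30
Import duty = 3601.52 + 3373.30 = 6974.82
Buyer bears: destination terminal 510.14 + brokerage 110.72 + duty 6974.82 = 7595.68
Landed cost = invoice 30012.68 + 7595.68 = 37608.36

Total landed cost: GBP 37608.36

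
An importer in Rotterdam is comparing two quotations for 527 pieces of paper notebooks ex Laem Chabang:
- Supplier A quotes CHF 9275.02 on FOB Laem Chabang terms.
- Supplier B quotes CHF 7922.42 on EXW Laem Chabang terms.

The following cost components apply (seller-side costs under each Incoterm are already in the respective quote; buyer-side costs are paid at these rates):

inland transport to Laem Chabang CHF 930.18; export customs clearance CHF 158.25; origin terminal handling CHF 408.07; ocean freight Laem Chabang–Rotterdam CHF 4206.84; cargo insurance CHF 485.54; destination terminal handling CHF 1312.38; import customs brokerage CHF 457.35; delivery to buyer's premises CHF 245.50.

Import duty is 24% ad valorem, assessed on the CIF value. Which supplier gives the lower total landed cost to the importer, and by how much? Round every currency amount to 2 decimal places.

Supplier A is cheaper by CHF 178.43

Supplier A (FOB):
CIF value = FOB price + freight + insurance = 9275.02 + 4206.84 + 485.54 = 13967.40
Import duty = 13967.40 × 24% = 3352.18
Buyer bears (A): 4206.84 + 485.54 + 1312.38 + 457.35 + 245.50 = 6707.61
Landed cost (A) = invoice 9275.02 + 6707.61 + duty 3352.18 = 19334.81
Supplier B (EXW):
CIF value = EXW price + inland to port + export clearance + origin terminal + freight + insurance = 7922.42 + 930.18 + 158.25 + 408.07 + 4206.84 + 485.54 = 14111.30
Import duty = 14111.30 × 24% = 3386.71
Buyer bears (B): 930.18 + 158.25 + 408.07 + 4206.84 + 485.54 + 1312.38 + 457.35 + 245.50 = 8204.11
Landed cost (B) = invoice 7922.42 + 8204.11 + duty 3386.71 = 19513.24
Difference = |19334.81 − 19513.24| = 178.43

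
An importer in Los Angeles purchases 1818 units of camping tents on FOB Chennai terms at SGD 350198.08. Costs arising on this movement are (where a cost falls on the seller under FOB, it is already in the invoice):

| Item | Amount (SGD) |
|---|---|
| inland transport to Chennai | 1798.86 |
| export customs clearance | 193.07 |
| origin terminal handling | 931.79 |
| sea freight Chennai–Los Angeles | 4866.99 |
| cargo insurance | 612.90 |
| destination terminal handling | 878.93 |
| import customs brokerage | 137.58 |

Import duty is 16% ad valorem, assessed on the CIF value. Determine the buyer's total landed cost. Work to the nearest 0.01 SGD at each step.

FOB: the seller bears costs until goods are on board at the origin port; the buyer bears freight, insurance and all costs thereafter.
Already in the invoice (seller's account under FOB): inland to port, export clearance, origin terminal — exclude.
CIF value = FOB price + freight + insurance = 350198.08 + 4866.99 + 612.90 = 355677.97
Import duty = 355677.97 × 16% = 56908.48
Buyer bears: freight 4866.99 + insurance 612.90 + destination terminal 878.93 + brokerage 137.58 + duty 56908.48 = 63404.88
Landed cost = invoice 350198.08 + 63404.88 = 413602.96

Total landed cost: SGD 413602.96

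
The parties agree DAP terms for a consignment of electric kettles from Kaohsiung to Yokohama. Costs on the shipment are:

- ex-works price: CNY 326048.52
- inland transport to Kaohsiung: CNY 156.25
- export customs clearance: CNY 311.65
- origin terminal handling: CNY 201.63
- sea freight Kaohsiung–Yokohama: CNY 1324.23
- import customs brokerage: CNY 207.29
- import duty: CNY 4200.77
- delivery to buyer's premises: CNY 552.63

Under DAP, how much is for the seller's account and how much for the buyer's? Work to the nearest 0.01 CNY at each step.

DAP: the seller bears all costs to the named destination except import duty and clearance.
Seller's account: goods 326048.52 + inland to port 156.25 + export clearance 311.65 + origin terminal 201.63 + freight 1324.23 + delivery 552.63 = 328594.91
Buyer's account: brokerage 207.29 + duty 4200.77 = 4408.06

Seller: CNY 328594.91; buyer: CNY 4408.06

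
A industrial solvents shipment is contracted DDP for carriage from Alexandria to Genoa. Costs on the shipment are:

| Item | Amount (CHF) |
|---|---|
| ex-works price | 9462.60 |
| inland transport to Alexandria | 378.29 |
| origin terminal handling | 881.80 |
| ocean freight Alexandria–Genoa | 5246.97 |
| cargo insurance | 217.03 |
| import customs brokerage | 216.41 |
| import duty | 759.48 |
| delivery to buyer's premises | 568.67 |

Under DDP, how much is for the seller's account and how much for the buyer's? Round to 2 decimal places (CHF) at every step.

Seller: CHF 17731.25; buyer: CHF 0.00

DDP: the seller bears all costs including import duty.
Seller's account: goods 9462.60 + inland to port 378.29 + origin terminal 881.80 + freight 5246.97 + insurance 217.03 + brokerage 216.41 + duty 759.48 + delivery 568.67 = 17731.25
Buyer's account: 0.00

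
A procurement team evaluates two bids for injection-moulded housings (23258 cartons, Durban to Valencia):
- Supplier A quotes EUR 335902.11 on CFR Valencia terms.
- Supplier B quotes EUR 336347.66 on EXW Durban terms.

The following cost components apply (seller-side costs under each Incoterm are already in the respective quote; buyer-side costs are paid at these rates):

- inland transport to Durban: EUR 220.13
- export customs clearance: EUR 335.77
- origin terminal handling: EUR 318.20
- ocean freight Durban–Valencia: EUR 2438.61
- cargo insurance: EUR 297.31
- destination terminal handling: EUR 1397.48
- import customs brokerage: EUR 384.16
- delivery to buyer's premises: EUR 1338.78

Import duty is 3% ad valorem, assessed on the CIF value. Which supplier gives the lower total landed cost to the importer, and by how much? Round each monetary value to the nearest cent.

Supplier A is cheaper by EUR 3871.01

Supplier A (CFR):
CIF value = CFR price + insurance = 335902.11 + 297.31 = 336199.42
Import duty = 336199.42 × 3% = 10085.98
Buyer bears (A): 297.31 + 1397.48 + 384.16 + 1338.78 = 3417.73
Landed cost (A) = invoice 335902.11 + 3417.73 + duty 10085.98 = 349405.82
Supplier B (EXW):
CIF value = EXW price + inland to port + export clearance + origin terminal + freight + insurance = 336347.66 + 220.13 + 335.77 + 318.20 + 2438.61 + 297.31 = 339957.68
Import duty = 339957.68 × 3% = 10198.73
Buyer bears (B): 220.13 + 335.77 + 318.20 + 2438.61 + 297.31 + 1397.48 + 384.16 + 1338.78 = 6730.44
Landed cost (B) = invoice 336347.66 + 6730.44 + duty 10198.73 = 353276.83
Difference = |349405.82 − 353276.83| = 3871.01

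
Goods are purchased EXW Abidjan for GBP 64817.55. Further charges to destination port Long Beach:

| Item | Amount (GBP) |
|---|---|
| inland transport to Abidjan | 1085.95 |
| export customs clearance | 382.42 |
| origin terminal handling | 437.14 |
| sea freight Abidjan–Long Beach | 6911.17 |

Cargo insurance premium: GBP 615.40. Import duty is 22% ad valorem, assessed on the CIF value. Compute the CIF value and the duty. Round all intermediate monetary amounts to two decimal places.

CIF value: GBP 74249.63; import duty: GBP 16334.92

CIF = EXW price + pre-shipment costs + freight + insurance
CIF = 64817.55 + 1085.95 + 382.42 + 437.14 + 6911.17 + 615.40 = 74249.63
Import duty = 74249.63 × 22% = 16334.92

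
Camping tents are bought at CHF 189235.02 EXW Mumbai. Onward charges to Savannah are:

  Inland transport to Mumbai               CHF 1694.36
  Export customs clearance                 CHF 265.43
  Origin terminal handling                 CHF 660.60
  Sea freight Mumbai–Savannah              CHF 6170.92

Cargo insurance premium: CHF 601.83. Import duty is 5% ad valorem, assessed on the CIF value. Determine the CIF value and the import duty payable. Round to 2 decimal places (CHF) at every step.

CIF value: CHF 198628.16; import duty: CHF 9931.41

CIF = EXW price + pre-shipment costs + freight + insurance
CIF = 189235.02 + 1694.36 + 265.43 + 660.60 + 6170.92 + 601.83 = 198628.16
Import duty = 198628.16 × 5% = 9931.41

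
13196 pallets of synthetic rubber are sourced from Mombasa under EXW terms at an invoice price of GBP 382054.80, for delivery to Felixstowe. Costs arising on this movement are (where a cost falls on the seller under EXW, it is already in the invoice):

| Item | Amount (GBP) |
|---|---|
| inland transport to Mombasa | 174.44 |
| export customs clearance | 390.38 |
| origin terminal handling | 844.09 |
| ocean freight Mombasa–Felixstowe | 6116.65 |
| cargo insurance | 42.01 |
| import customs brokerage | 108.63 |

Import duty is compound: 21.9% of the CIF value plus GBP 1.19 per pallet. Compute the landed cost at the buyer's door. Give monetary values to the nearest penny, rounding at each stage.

EXW: the seller makes goods available at their premises; the buyer bears all onward costs.
CIF value = EXW price + inland to port + export clearance + origin terminal + freight + insurance = 382054.80 + 174.44 + 390.38 + 844.09 + 6116.65 + 42.01 = 389622.37
Ad valorem component: 389622.37 × 21.9% = 85327.30
Specific component: 13196 × 1.19 = 15703.24
Import duty = 85327.30 + 15703.24 = 101030.54
Buyer bears: inland to port 174.44 + export clearance 390.38 + origin terminal 844.09 + freight 6116.65 + insurance 42.01 + brokerage 108.63 + duty 101030.54 = 108706.74
Landed cost = invoice 382054.80 + 108706.74 = 490761.54

Total landed cost: GBP 490761.54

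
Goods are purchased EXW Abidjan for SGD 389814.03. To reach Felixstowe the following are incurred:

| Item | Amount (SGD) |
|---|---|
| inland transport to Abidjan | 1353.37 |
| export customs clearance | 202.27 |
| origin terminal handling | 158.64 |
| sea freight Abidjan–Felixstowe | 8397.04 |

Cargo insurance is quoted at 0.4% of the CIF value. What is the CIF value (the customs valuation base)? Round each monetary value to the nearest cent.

CIF value: SGD 401531.48

Let C be the CIF value. C = EXW price + pre-shipment costs + freight + 0.4% × C
C − 0.4% × C = 389814.03 + 1353.37 + 202.27 + 158.64 + 8397.04
0.996 × C = 399925.35
C = 399925.35 / 0.996 = 401531.48
Insurance premium = 0.4% × 401531.48 = 1606.13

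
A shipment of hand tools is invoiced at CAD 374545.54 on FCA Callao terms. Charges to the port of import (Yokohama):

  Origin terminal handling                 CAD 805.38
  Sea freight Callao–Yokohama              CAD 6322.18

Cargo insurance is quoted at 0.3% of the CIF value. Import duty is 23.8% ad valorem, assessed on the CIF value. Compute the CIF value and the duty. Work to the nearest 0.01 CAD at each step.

Let C be the CIF value. C = FCA price + pre-shipment costs + freight + 0.3% × C
C − 0.3% × C = 374545.54 + 805.38 + 6322.18
0.997 × C = 381673.10
C = 381673.10 / 0.997 = 382821.56
Insurance premium = 0.3% × 382821.56 = 1148.46
Import duty = 382821.56 × 23.8% = 91111.53

CIF value: CAD 382821.56; import duty: CAD 91111.53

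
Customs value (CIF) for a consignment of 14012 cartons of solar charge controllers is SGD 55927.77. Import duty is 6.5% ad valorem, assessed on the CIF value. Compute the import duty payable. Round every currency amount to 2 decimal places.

Import duty: SGD 3635.31

Import duty = 55927.77 × 6.5% = 3635.31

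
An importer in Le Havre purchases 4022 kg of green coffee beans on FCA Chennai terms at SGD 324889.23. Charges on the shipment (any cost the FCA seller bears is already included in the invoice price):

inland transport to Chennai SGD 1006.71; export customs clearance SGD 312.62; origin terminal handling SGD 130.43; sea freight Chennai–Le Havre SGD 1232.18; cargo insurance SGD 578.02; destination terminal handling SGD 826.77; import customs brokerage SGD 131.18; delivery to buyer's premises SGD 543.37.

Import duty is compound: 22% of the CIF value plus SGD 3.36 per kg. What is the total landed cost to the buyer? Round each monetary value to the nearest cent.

FCA: the seller delivers export-cleared goods to the carrier; the buyer bears costs from that point.
Already in the invoice (seller's account under FCA): inland to port, export clearance — exclude.
CIF value = FCA price + origin terminal + freight + insurance = 324889.23 + 130.43 + 1232.18 + 578.02 = 326829.86
Ad valorem component: 326829.86 × 22% = 71902.57
Specific component: 4022 × 3.36 = 13513.92
Import duty = 71902.57 + 13513.92 = 85416.49
Buyer bears: origin terminal 130.43 + freight 1232.18 + insurance 578.02 + destination terminal 826.77 + brokerage 131.18 + delivery 543.37 + duty 85416.49 = 88858.44
Landed cost = invoice 324889.23 + 88858.44 = 413747.67

Total landed cost: SGD 413747.67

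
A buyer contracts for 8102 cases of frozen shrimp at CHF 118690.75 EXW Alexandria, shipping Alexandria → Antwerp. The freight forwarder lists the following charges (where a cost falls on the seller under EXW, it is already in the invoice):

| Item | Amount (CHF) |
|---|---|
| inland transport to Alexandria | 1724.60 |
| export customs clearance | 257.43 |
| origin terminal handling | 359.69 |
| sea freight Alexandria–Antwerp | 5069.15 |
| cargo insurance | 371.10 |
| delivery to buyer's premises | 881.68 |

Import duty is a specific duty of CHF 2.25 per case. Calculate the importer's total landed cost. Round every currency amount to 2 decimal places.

Total landed cost: CHF 145583.90

EXW: the seller makes goods available at their premises; the buyer bears all onward costs.
CIF value = EXW price + inland to port + export clearance + origin terminal + freight + insurance = 118690.75 + 1724.60 + 257.43 + 359.69 + 5069.15 + 371.10 = 126472.72
Import duty = 8102 × 2.25 = 18229.50
Buyer bears: inland to port 1724.60 + export clearance 257.43 + origin terminal 359.69 + freight 5069.15 + insurance 371.10 + delivery 881.68 + duty 18229.50 = 26893.15
Landed cost = invoice 118690.75 + 26893.15 = 145583.90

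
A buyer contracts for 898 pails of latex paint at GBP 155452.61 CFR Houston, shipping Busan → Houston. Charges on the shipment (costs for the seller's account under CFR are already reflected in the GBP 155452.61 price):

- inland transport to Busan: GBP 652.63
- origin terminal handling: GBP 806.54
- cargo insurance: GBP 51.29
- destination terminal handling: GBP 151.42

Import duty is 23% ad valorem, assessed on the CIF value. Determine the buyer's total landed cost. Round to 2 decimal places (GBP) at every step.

Total landed cost: GBP 191421.22

CFR: the seller pays costs through ocean freight to the destination port, but not insurance.
Already in the invoice (seller's account under CFR): inland to port, origin terminal — exclude.
CIF value = CFR price + insurance = 155452.61 + 51.29 = 155503.90
Import duty = 155503.90 × 23% = 35765.90
Buyer bears: insurance 51.29 + destination terminal 151.42 + duty 35765.90 = 35968.61
Landed cost = invoice 155452.61 + 35968.61 = 191421.22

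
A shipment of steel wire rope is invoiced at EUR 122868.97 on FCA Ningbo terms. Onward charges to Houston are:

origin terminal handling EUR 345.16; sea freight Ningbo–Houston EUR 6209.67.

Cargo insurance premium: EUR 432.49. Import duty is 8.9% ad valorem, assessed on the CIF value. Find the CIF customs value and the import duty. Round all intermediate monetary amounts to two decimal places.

CIF = FCA price + pre-shipment costs + freight + insurance
CIF = 122868.97 + 345.16 + 6209.67 + 432.49 = 129856.29
Import duty = 129856.29 × 8.9% = 11557.21

CIF value: EUR 129856.29; import duty: EUR 11557.21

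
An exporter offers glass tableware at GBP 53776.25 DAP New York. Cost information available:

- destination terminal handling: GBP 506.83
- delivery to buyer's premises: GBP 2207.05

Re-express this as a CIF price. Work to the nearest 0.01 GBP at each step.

From DAP to CIF, the seller no longer bears: destination terminal, delivery.
CIF price = 53776.25 − 506.83 − 2207.05 = 51062.37

CIF price: GBP 51062.37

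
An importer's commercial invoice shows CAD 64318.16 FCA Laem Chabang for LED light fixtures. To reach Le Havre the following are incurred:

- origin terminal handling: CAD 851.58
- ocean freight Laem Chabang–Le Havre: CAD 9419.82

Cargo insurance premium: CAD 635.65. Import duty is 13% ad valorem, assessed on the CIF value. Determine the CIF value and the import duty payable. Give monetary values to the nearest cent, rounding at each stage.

CIF = FCA price + pre-shipment costs + freight + insurance
CIF = 64318.16 + 851.58 + 9419.82 + 635.65 = 75225.21
Import duty = 75225.21 × 13% = 9779.28

CIF value: CAD 75225.21; import duty: CAD 9779.28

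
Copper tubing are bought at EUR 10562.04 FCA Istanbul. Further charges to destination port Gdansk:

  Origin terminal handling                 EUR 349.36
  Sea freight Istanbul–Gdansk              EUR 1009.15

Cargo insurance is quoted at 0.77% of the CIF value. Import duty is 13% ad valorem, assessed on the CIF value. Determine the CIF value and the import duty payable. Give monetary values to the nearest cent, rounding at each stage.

Let C be the CIF value. C = FCA price + pre-shipment costs + freight + 0.77% × C
C − 0.77% × C = 10562.04 + 349.36 + 1009.15
0.9923 × C = 11920.55
C = 11920.55 / 0.9923 = 12013.05
Insurance premium = 0.77% × 12013.05 = 92.50
Import duty = 12013.05 × 13% = 1561.70

CIF value: EUR 12013.05; import duty: EUR 1561.70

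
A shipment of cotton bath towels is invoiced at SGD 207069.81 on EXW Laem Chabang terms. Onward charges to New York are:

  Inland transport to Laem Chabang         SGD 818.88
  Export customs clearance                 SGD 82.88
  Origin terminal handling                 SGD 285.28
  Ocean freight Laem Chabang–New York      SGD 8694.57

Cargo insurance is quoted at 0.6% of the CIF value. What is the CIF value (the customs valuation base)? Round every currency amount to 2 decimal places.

Let C be the CIF value. C = EXW price + pre-shipment costs + freight + 0.6% × C
C − 0.6% × C = 207069.81 + 818.88 + 82.88 + 285.28 + 8694.57
0.994 × C = 216951.42
C = 216951.42 / 0.994 = 218260.99
Insurance premium = 0.6% × 218260.99 = 1309.57

CIF value: SGD 218260.99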